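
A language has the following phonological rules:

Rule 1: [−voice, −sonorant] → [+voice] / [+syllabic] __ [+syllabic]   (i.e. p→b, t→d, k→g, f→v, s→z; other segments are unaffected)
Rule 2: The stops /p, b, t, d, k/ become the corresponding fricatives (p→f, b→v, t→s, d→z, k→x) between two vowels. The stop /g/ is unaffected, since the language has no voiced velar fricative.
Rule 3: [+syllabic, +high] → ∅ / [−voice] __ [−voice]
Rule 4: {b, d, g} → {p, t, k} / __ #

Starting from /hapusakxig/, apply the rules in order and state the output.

havuzakxik

Rule 1 (intervocalic voicing): /p/ is a voiceless obstruent between vowels /a/ and /u/, so it voices to [b]. /s/ is a voiceless obstruent between vowels /u/ and /a/, so it voices to [z]. /hapusakxig/ → habuzakxig.
Rule 2 (intervocalic spirantization): /b/ is a stop between vowels /a/ and /u/, so it spirantizes to the fricative [v]. /habuzakxig/ → havuzakxig.
Rule 3 (high vowel syncope): no segment meets the environment; /havuzakxig/ is unchanged.
Rule 4 (final devoicing): /g/ is a voiced stop in word-final position, so it devoices to [k]. /havuzakxig/ → havuzakxik.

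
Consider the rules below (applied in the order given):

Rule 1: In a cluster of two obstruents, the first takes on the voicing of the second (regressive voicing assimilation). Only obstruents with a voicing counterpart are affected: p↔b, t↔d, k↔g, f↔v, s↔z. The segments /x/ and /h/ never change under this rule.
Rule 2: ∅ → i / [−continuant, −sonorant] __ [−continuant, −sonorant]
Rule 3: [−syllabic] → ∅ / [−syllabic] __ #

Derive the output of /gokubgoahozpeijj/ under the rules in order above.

gokubigoahospeij

Rule 1 (regressive voicing assimilation): /z/ precedes the voiceless obstruent /p/, so it devoices to [s] by assimilation. /gokubgoahozpeijj/ → gokubgoahospeijj.
Rule 2 (stop-cluster i-epenthesis): /b/ and /g/ form a stop–stop cluster, so [i] is inserted between them. /gokubgoahospeijj/ → gokubigoahospeijj.
Rule 3 (final cluster simplification): /j/ is the second consonant of a word-final cluster /jj/, so it deletes. /gokubigoahospeijj/ → gokubigoahospeij.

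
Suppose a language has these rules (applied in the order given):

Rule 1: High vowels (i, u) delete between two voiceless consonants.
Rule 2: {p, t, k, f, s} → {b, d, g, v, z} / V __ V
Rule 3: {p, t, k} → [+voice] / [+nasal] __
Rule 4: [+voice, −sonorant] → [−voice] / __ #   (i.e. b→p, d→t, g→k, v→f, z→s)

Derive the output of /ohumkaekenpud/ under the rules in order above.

ohumgaegenbut

Rule 1 (high vowel syncope): no segment meets the environment; /ohumkaekenpud/ is unchanged.
Rule 2 (intervocalic voicing): /k/ is a voiceless obstruent between vowels /e/ and /e/, so it voices to [g]. /ohumkaekenpud/ → ohumkaegenpud.
Rule 3 (post-nasal voicing): /k/ is a voiceless stop immediately after the nasal /m/, so it voices to [g]. /p/ is a voiceless stop immediately after the nasal /n/, so it voices to [b]. /ohumkaegenpud/ → ohumgaegenbud.
Rule 4 (final devoicing): /d/ is a voiced obstruent in word-final position, so it devoices to [t]. /ohumgaegenbud/ → ohumgaegenbut.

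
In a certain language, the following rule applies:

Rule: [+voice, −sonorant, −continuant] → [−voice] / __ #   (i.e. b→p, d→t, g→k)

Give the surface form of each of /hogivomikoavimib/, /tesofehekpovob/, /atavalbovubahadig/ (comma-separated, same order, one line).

hogivomikoavimip, tesofehekpovop, atavalbovubahadik

/hogivomikoavimib/: /b/ is a voiced stop in word-final position, so it devoices to [p]. → [hogivomikoavimip].
/tesofehekpovob/: /b/ is a voiced stop in word-final position, so it devoices to [p]. → [tesofehekpovop].
/atavalbovubahadig/: /g/ is a voiced stop in word-final position, so it devoices to [k]. → [atavalbovubahadik].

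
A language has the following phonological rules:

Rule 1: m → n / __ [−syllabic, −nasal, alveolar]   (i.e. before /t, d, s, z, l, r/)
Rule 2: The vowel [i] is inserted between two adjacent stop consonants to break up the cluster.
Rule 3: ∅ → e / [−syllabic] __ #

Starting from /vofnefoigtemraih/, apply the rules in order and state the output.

vofnefoigitenraihe

Rule 1 (nasal place assimilation): /m/ precedes the alveolar consonant /r/, so it assimilates in place to [n]. /vofnefoigtemraih/ → vofnefoigtenraih.
Rule 2 (stop-cluster i-epenthesis): /g/ and /t/ form a stop–stop cluster, so [i] is inserted between them. /vofnefoigtenraih/ → vofnefoigitenraih.
Rule 3 (final e-epenthesis): the form ends in the consonant /h/, so [e] is inserted word-finally. /vofnefoigitenraih/ → vofnefoigitenraihe.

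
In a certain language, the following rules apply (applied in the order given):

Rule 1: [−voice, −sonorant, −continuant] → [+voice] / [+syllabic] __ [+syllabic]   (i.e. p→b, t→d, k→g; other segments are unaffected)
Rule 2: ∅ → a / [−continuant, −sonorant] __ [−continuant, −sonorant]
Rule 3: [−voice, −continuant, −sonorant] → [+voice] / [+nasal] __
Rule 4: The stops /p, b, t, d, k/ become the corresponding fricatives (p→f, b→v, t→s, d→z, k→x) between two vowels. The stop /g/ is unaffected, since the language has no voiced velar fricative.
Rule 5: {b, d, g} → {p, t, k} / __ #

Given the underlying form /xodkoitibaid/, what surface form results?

xozaxoizivait

Rule 1 (intervocalic voicing): /t/ is a voiceless stop between vowels /i/ and /i/, so it voices to [d]. /xodkoitibaid/ → xodkoidibaid.
Rule 2 (stop-cluster a-epenthesis): /d/ and /k/ form a stop–stop cluster, so [a] is inserted between them. /xodkoidibaid/ → xodakoidibaid.
Rule 3 (post-nasal voicing): no segment meets the environment; /xodakoidibaid/ is unchanged.
Rule 4 (intervocalic spirantization): /d/ is a stop between vowels /o/ and /a/, so it spirantizes to the fricative [z]. /k/ is a stop between vowels /a/ and /o/, so it spirantizes to the fricative [x]. /d/ is a stop between vowels /i/ and /i/, so it spirantizes to the fricative [z]. /b/ is a stop between vowels /i/ and /a/, so it spirantizes to the fricative [v]. /xodakoidibaid/ → xozaxoizivaid.
Rule 5 (final devoicing): /d/ is a voiced stop in word-final position, so it devoices to [t]. /xozaxoizivaid/ → xozaxoizivait.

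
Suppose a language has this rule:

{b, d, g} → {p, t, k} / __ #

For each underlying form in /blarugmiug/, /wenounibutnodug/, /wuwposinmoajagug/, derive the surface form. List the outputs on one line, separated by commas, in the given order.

/blarugmiug/: /g/ is a voiced stop in word-final position, so it devoices to [k]. → [blarugmiuk].
/wenounibutnodug/: /g/ is a voiced stop in word-final position, so it devoices to [k]. → [wenounibutnoduk].
/wuwposinmoajagug/: /g/ is a voiced stop in word-final position, so it devoices to [k]. → [wuwposinmoajaguk].

blarugmiuk, wenounibutnoduk, wuwposinmoajaguk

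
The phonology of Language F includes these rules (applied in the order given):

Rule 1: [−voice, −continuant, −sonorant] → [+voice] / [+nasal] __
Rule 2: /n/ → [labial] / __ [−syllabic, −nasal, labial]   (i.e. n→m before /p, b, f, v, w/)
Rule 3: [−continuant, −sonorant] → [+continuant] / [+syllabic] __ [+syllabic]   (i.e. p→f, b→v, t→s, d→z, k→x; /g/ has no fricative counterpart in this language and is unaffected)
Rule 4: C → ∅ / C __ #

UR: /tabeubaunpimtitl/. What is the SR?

taveuvaumbimdit

Rule 1 (post-nasal voicing): /p/ is a voiceless stop immediately after the nasal /n/, so it voices to [b]. /t/ is a voiceless stop immediately after the nasal /m/, so it voices to [d]. /tabeubaunpimtitl/ → tabeubaunbimditl.
Rule 2 (nasal place assimilation): /n/ precedes the labial consonant /b/, so it assimilates in place to [m]. /tabeubaunbimditl/ → tabeubaumbimditl.
Rule 3 (intervocalic spirantization): /b/ is a stop between vowels /a/ and /e/, so it spirantizes to the fricative [v]. /b/ is a stop between vowels /u/ and /a/, so it spirantizes to the fricative [v]. /tabeubaumbimditl/ → taveuvaumbimditl.
Rule 4 (final cluster simplification): /l/ is the second consonant of a word-final cluster /tl/, so it deletes. /taveuvaumbimditl/ → taveuvaumbimdit.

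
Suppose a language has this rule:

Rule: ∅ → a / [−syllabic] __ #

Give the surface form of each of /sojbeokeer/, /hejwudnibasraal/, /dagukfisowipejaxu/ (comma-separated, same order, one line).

sojbeokeera, hejwudnibasraala, dagukfisowipejaxu

/sojbeokeer/: the form ends in the consonant /r/, so [a] is inserted word-finally. → [sojbeokeera].
/hejwudnibasraal/: the form ends in the consonant /l/, so [a] is inserted word-finally. → [hejwudnibasraala].
/dagukfisowipejaxu/: the rule's environment is not met; surfaces unchanged as [dagukfisowipejaxu].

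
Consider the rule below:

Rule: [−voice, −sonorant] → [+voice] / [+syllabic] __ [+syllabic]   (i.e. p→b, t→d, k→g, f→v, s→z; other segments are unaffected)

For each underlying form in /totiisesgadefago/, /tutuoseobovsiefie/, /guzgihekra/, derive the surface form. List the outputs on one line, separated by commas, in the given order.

todiizesgadevago, tuduozeobovsievie, guzgihekra

/totiisesgadefago/: /t/ is a voiceless obstruent between vowels /o/ and /i/, so it voices to [d]. /s/ is a voiceless obstruent between vowels /i/ and /e/, so it voices to [z]. /f/ is a voiceless obstruent between vowels /e/ and /a/, so it voices to [v]. → [todiizesgadevago].
/tutuoseobovsiefie/: /t/ is a voiceless obstruent between vowels /u/ and /u/, so it voices to [d]. /s/ is a voiceless obstruent between vowels /o/ and /e/, so it voices to [z]. /f/ is a voiceless obstruent between vowels /e/ and /i/, so it voices to [v]. → [tuduozeobovsievie].
/guzgihekra/: the rule's environment is not met; surfaces unchanged as [guzgihekra].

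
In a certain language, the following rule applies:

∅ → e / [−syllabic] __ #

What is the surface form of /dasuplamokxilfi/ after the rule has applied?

No segment of /dasuplamokxilfi/ meets the structural description of the rule, so the form surfaces unchanged.

dasuplamokxilfi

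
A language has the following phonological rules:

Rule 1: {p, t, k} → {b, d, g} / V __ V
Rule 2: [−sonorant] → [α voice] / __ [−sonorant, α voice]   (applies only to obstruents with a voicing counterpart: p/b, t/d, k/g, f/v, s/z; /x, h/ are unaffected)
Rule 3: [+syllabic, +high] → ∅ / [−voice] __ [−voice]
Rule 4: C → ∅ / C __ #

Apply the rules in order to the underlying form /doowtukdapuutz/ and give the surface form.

Rule 1 (intervocalic voicing): /p/ is a voiceless stop between vowels /a/ and /u/, so it voices to [b]. /doowtukdapuutz/ → doowtukdabuutz.
Rule 2 (regressive voicing assimilation): /k/ precedes the voiced obstruent /d/, so it voices to [g] by assimilation. /t/ precedes the voiced obstruent /z/, so it voices to [d] by assimilation. /doowtukdabuutz/ → doowtugdabuudz.
Rule 3 (high vowel syncope): no segment meets the environment; /doowtugdabuudz/ is unchanged.
Rule 4 (final cluster simplification): /z/ is the second consonant of a word-final cluster /dz/, so it deletes. /doowtugdabuudz/ → doowtugdabuud.

doowtugdabuud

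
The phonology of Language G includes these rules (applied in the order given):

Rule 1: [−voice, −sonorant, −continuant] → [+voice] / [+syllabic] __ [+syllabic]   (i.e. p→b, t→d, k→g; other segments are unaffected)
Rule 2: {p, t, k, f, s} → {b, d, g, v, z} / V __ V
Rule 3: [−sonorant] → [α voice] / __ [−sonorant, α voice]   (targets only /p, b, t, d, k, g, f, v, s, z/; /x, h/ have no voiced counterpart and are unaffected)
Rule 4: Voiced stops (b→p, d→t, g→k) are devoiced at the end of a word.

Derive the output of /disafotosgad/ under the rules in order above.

dizavodozgat

Rule 1 (intervocalic voicing): /t/ is a voiceless stop between vowels /o/ and /o/, so it voices to [d]. /disafotosgad/ → disafodosgad.
Rule 2 (intervocalic voicing): /s/ is a voiceless obstruent between vowels /i/ and /a/, so it voices to [z]. /f/ is a voiceless obstruent between vowels /a/ and /o/, so it voices to [v]. /disafodosgad/ → dizavodosgad.
Rule 3 (regressive voicing assimilation): /s/ precedes the voiced obstruent /g/, so it voices to [z] by assimilation. /dizavodosgad/ → dizavodozgad.
Rule 4 (final devoicing): /d/ is a voiced stop in word-final position, so it devoices to [t]. /dizavodozgad/ → dizavodozgat.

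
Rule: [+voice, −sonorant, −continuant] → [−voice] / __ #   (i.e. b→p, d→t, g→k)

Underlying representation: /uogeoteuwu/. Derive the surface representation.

No segment of /uogeoteuwu/ meets the structural description of the rule, so the form surfaces unchanged.

uogeoteuwu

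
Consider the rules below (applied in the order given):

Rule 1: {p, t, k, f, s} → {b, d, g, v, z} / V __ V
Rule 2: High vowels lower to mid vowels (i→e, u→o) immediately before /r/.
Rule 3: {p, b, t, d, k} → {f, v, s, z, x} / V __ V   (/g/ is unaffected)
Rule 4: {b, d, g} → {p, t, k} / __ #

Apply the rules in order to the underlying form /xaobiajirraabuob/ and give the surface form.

xaoviajerraavuop

Rule 1 (intervocalic voicing): no segment meets the environment; /xaobiajirraabuob/ is unchanged.
Rule 2 (pre-rhotic lowering): /i/ is a high vowel immediately before /r/, so it lowers to [e]. /xaobiajirraabuob/ → xaobiajerraabuob.
Rule 3 (intervocalic spirantization): /b/ is a stop between vowels /o/ and /i/, so it spirantizes to the fricative [v]. /b/ is a stop between vowels /a/ and /u/, so it spirantizes to the fricative [v]. /xaobiajerraabuob/ → xaoviajerraavuob.
Rule 4 (final devoicing): /b/ is a voiced stop in word-final position, so it devoices to [p]. /xaoviajerraavuob/ → xaoviajerraavuop.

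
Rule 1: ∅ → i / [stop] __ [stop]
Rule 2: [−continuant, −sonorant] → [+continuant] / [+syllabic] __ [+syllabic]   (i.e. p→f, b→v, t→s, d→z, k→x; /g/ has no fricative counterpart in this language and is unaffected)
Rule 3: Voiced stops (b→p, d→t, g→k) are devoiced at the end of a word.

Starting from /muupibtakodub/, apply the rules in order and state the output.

Rule 1 (stop-cluster i-epenthesis): /b/ and /t/ form a stop–stop cluster, so [i] is inserted between them. /muupibtakodub/ → muupibitakodub.
Rule 2 (intervocalic spirantization): /p/ is a stop between vowels /u/ and /i/, so it spirantizes to the fricative [f]. /b/ is a stop between vowels /i/ and /i/, so it spirantizes to the fricative [v]. /t/ is a stop between vowels /i/ and /a/, so it spirantizes to the fricative [s]. /k/ is a stop between vowels /a/ and /o/, so it spirantizes to the fricative [x]. /d/ is a stop between vowels /o/ and /u/, so it spirantizes to the fricative [z]. /muupibitakodub/ → muufivisaxozub.
Rule 3 (final devoicing): /b/ is a voiced stop in word-final position, so it devoices to [p]. /muufivisaxozub/ → muufivisaxozup.

muufivisaxozup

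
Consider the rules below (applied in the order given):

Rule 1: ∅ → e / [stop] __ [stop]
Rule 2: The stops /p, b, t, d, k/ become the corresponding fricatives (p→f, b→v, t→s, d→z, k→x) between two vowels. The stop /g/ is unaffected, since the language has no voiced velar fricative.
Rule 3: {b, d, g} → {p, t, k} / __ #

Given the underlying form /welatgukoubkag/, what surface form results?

welaseguxouvexak

Rule 1 (stop-cluster e-epenthesis): /t/ and /g/ form a stop–stop cluster, so [e] is inserted between them. /b/ and /k/ form a stop–stop cluster, so [e] is inserted between them. /welatgukoubkag/ → welategukoubekag.
Rule 2 (intervocalic spirantization): /t/ is a stop between vowels /a/ and /e/, so it spirantizes to the fricative [s]. /k/ is a stop between vowels /u/ and /o/, so it spirantizes to the fricative [x]. /b/ is a stop between vowels /u/ and /e/, so it spirantizes to the fricative [v]. /k/ is a stop between vowels /e/ and /a/, so it spirantizes to the fricative [x]. /welategukoubekag/ → welaseguxouvexag.
Rule 3 (final devoicing): /g/ is a voiced stop in word-final position, so it devoices to [k]. /welaseguxouvexag/ → welaseguxouvexak.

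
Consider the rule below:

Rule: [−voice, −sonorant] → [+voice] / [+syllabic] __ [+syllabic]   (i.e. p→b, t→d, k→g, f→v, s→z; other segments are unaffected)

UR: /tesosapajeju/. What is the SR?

Scanning /tesosapajeju/: /t/ at position 1 is not in the conditioning environment; /s/ is a voiceless obstruent between vowels /e/ and /o/, so it voices to [z]; /s/ is a voiceless obstruent between vowels /o/ and /a/, so it voices to [z]; /p/ is a voiceless obstruent between vowels /a/ and /a/, so it voices to [b].
Result: [tezozabajeju].

tezozabajeju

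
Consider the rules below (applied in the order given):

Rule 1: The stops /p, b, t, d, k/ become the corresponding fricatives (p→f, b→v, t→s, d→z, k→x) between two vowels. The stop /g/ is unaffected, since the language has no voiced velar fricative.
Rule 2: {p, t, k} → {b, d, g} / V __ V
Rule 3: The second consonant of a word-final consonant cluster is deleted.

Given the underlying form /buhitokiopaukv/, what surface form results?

Rule 1 (intervocalic spirantization): /t/ is a stop between vowels /i/ and /o/, so it spirantizes to the fricative [s]. /k/ is a stop between vowels /o/ and /i/, so it spirantizes to the fricative [x]. /p/ is a stop between vowels /o/ and /a/, so it spirantizes to the fricative [f]. /buhitokiopaukv/ → buhisoxiofaukv.
Rule 2 (intervocalic voicing): no segment meets the environment; /buhisoxiofaukv/ is unchanged.
Rule 3 (final cluster simplification): /v/ is the second consonant of a word-final cluster /kv/, so it deletes. /buhisoxiofaukv/ → buhisoxiofauk.

buhisoxiofauk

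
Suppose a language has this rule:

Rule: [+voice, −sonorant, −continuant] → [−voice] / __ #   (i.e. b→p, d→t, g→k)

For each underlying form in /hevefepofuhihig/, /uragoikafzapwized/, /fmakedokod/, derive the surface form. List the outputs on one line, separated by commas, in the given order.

/hevefepofuhihig/: /g/ is a voiced stop in word-final position, so it devoices to [k]. → [hevefepofuhihik].
/uragoikafzapwized/: /d/ is a voiced stop in word-final position, so it devoices to [t]. → [uragoikafzapwizet].
/fmakedokod/: /d/ is a voiced stop in word-final position, so it devoices to [t]. → [fmakedokot].

hevefepofuhihik, uragoikafzapwizet, fmakedokot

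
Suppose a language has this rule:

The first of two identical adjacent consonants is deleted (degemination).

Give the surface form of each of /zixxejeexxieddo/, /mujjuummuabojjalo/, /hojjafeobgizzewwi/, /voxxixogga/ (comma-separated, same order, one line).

zixejeexiedo, mujuumuabojalo, hojafeobgizewi, voxixoga

/zixxejeexxieddo/: /xx/ is a geminate; the first /x/ deletes. /xx/ is a geminate; the first /x/ deletes. /dd/ is a geminate; the first /d/ deletes. → [zixejeexiedo].
/mujjuummuabojjalo/: /jj/ is a geminate; the first /j/ deletes. /mm/ is a geminate; the first /m/ deletes. /jj/ is a geminate; the first /j/ deletes. → [mujuumuabojalo].
/hojjafeobgizzewwi/: /jj/ is a geminate; the first /j/ deletes. /zz/ is a geminate; the first /z/ deletes. /ww/ is a geminate; the first /w/ deletes. → [hojafeobgizewi].
/voxxixogga/: /xx/ is a geminate; the first /x/ deletes. /gg/ is a geminate; the first /g/ deletes. → [voxixoga].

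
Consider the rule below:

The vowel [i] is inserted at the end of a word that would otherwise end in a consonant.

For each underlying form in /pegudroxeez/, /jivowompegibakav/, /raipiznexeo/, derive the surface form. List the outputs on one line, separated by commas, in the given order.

/pegudroxeez/: the form ends in the consonant /z/, so [i] is inserted word-finally. → [pegudroxeezi].
/jivowompegibakav/: the form ends in the consonant /v/, so [i] is inserted word-finally. → [jivowompegibakavi].
/raipiznexeo/: the rule's environment is not met; surfaces unchanged as [raipiznexeo].

pegudroxeezi, jivowompegibakavi, raipiznexeo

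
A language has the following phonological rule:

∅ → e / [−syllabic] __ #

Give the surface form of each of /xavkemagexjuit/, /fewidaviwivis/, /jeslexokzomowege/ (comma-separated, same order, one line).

/xavkemagexjuit/: the form ends in the consonant /t/, so [e] is inserted word-finally. → [xavkemagexjuite].
/fewidaviwivis/: the form ends in the consonant /s/, so [e] is inserted word-finally. → [fewidaviwivise].
/jeslexokzomowege/: the rule's environment is not met; surfaces unchanged as [jeslexokzomowege].

xavkemagexjuite, fewidaviwivise, jeslexokzomowege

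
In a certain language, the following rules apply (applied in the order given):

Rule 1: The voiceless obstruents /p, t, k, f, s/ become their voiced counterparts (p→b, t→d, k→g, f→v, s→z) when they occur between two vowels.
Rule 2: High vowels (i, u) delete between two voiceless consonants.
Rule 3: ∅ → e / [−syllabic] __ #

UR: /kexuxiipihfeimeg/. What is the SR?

Rule 1 (intervocalic voicing): /p/ is a voiceless obstruent between vowels /i/ and /i/, so it voices to [b]. /kexuxiipihfeimeg/ → kexuxiibihfeimeg.
Rule 2 (high vowel syncope): /u/ is a high vowel flanked by voiceless consonants /x/ and /x/, so it deletes. /kexuxiibihfeimeg/ → kexxiibihfeimeg.
Rule 3 (final e-epenthesis): the form ends in the consonant /g/, so [e] is inserted word-finally. /kexxiibihfeimeg/ → kexxiibihfeimege.

kexxiibihfeimege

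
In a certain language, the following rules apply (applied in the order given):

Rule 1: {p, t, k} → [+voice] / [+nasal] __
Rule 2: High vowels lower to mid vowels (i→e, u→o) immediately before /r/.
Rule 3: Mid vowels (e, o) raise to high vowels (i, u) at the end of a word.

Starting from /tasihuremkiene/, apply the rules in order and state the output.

tasihoremgieni

Rule 1 (post-nasal voicing): /k/ is a voiceless stop immediately after the nasal /m/, so it voices to [g]. /tasihuremkiene/ → tasihuremgiene.
Rule 2 (pre-rhotic lowering): /u/ is a high vowel immediately before /r/, so it lowers to [o]. /tasihuremgiene/ → tasihoremgiene.
Rule 3 (final vowel raising): /e/ is a mid vowel in word-final position, so it raises to [i]. /tasihoremgiene/ → tasihoremgieni.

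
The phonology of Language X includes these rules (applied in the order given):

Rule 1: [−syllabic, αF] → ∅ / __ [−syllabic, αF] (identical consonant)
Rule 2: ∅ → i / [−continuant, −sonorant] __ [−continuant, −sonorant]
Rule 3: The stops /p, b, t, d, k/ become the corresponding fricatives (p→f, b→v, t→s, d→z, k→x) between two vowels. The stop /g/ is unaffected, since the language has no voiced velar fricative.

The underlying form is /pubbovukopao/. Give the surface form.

puvovuxofao

Rule 1 (degemination): /bb/ is a geminate; the first /b/ deletes. /pubbovukopao/ → pubovukopao.
Rule 2 (stop-cluster i-epenthesis): no segment meets the environment; /pubovukopao/ is unchanged.
Rule 3 (intervocalic spirantization): /b/ is a stop between vowels /u/ and /o/, so it spirantizes to the fricative [v]. /k/ is a stop between vowels /u/ and /o/, so it spirantizes to the fricative [x]. /p/ is a stop between vowels /o/ and /a/, so it spirantizes to the fricative [f]. /pubovukopao/ → puvovuxofao.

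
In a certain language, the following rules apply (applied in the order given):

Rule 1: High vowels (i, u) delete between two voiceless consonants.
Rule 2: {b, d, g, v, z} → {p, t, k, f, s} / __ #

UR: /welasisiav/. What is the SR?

welassiaf

Rule 1 (high vowel syncope): /i/ is a high vowel flanked by voiceless consonants /s/ and /s/, so it deletes. /welasisiav/ → welassiav.
Rule 2 (final devoicing): /v/ is a voiced obstruent in word-final position, so it devoices to [f]. /welassiav/ → welassiaf.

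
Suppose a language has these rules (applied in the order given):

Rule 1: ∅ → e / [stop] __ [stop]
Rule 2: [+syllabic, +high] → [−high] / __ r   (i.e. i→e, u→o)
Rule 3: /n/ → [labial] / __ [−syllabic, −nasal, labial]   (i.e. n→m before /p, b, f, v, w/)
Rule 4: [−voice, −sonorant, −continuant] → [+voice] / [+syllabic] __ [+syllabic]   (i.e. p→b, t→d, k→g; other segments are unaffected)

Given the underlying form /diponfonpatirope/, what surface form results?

Rule 1 (stop-cluster e-epenthesis): no segment meets the environment; /diponfonpatirope/ is unchanged.
Rule 2 (pre-rhotic lowering): /i/ is a high vowel immediately before /r/, so it lowers to [e]. /diponfonpatirope/ → diponfonpaterope.
Rule 3 (nasal place assimilation): /n/ precedes the labial consonant /f/, so it assimilates in place to [m]. /n/ precedes the labial consonant /p/, so it assimilates in place to [m]. /diponfonpaterope/ → dipomfompaterope.
Rule 4 (intervocalic voicing): /p/ is a voiceless stop between vowels /i/ and /o/, so it voices to [b]. /t/ is a voiceless stop between vowels /a/ and /e/, so it voices to [d]. /p/ is a voiceless stop between vowels /o/ and /e/, so it voices to [b]. /dipomfompaterope/ → dibomfompaderobe.

dibomfompaderobe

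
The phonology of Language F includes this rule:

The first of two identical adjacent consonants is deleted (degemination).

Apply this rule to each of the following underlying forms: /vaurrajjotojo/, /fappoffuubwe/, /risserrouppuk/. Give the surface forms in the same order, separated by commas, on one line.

vaurajotojo, fapofuubwe, riseroupuk

/vaurrajjotojo/: /rr/ is a geminate; the first /r/ deletes. /jj/ is a geminate; the first /j/ deletes. → [vaurajotojo].
/fappoffuubwe/: /pp/ is a geminate; the first /p/ deletes. /ff/ is a geminate; the first /f/ deletes. → [fapofuubwe].
/risserrouppuk/: /ss/ is a geminate; the first /s/ deletes. /rr/ is a geminate; the first /r/ deletes. /pp/ is a geminate; the first /p/ deletes. → [riseroupuk].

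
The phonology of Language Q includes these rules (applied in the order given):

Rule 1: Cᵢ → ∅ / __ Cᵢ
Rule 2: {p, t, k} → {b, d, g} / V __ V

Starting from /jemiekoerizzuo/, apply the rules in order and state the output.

Rule 1 (degemination): /zz/ is a geminate; the first /z/ deletes. /jemiekoerizzuo/ → jemiekoerizuo.
Rule 2 (intervocalic voicing): /k/ is a voiceless stop between vowels /e/ and /o/, so it voices to [g]. /jemiekoerizuo/ → jemiegoerizuo.

jemiegoerizuo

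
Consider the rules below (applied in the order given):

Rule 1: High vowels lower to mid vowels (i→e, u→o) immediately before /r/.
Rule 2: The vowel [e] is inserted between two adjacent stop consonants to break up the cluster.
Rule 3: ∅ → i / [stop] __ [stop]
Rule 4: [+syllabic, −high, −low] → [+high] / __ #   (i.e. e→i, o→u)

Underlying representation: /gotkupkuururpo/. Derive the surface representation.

Rule 1 (pre-rhotic lowering): /u/ is a high vowel immediately before /r/, so it lowers to [o]. /u/ is a high vowel immediately before /r/, so it lowers to [o]. /gotkupkuururpo/ → gotkupkuororpo.
Rule 2 (stop-cluster e-epenthesis): /t/ and /k/ form a stop–stop cluster, so [e] is inserted between them. /p/ and /k/ form a stop–stop cluster, so [e] is inserted between them. /gotkupkuororpo/ → gotekupekuororpo.
Rule 3 (stop-cluster i-epenthesis): no segment meets the environment; /gotekupekuororpo/ is unchanged.
Rule 4 (final vowel raising): /o/ is a mid vowel in word-final position, so it raises to [u]. /gotekupekuororpo/ → gotekupekuororpu.

gotekupekuororpu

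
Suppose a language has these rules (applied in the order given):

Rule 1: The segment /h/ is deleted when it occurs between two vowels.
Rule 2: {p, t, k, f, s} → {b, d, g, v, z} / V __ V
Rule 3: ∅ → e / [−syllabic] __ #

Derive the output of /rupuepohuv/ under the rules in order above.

Rule 1 (intervocalic h-deletion): /h/ occurs between vowels /o/ and /u/, so it deletes. /rupuepohuv/ → rupuepouv.
Rule 2 (intervocalic voicing): /p/ is a voiceless obstruent between vowels /u/ and /u/, so it voices to [b]. /p/ is a voiceless obstruent between vowels /e/ and /o/, so it voices to [b]. /rupuepouv/ → rubuebouv.
Rule 3 (final e-epenthesis): the form ends in the consonant /v/, so [e] is inserted word-finally. /rubuebouv/ → rubuebouve.

rubuebouve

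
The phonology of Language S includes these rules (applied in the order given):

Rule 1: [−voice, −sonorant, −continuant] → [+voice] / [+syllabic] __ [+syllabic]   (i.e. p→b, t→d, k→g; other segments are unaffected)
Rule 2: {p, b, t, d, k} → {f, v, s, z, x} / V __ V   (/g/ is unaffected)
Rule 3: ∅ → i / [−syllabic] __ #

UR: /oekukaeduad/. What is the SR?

oegugaezuadi

Rule 1 (intervocalic voicing): /k/ is a voiceless stop between vowels /e/ and /u/, so it voices to [g]. /k/ is a voiceless stop between vowels /u/ and /a/, so it voices to [g]. /oekukaeduad/ → oegugaeduad.
Rule 2 (intervocalic spirantization): /d/ is a stop between vowels /e/ and /u/, so it spirantizes to the fricative [z]. /oegugaeduad/ → oegugaezuad.
Rule 3 (final i-epenthesis): the form ends in the consonant /d/, so [i] is inserted word-finally. /oegugaezuad/ → oegugaezuadi.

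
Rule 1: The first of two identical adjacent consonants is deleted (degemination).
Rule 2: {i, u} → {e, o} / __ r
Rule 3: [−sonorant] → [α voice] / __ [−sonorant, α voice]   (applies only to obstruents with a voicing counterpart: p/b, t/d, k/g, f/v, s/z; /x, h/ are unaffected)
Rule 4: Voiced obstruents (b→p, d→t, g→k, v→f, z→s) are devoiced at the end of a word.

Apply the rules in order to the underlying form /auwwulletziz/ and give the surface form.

auwuledzis

Rule 1 (degemination): /ww/ is a geminate; the first /w/ deletes. /ll/ is a geminate; the first /l/ deletes. /auwwulletziz/ → auwuletziz.
Rule 2 (pre-rhotic lowering): no segment meets the environment; /auwuletziz/ is unchanged.
Rule 3 (regressive voicing assimilation): /t/ precedes the voiced obstruent /z/, so it voices to [d] by assimilation. /auwuletziz/ → auwuledziz.
Rule 4 (final devoicing): /z/ is a voiced obstruent in word-final position, so it devoices to [s]. /auwuledziz/ → auwuledzis.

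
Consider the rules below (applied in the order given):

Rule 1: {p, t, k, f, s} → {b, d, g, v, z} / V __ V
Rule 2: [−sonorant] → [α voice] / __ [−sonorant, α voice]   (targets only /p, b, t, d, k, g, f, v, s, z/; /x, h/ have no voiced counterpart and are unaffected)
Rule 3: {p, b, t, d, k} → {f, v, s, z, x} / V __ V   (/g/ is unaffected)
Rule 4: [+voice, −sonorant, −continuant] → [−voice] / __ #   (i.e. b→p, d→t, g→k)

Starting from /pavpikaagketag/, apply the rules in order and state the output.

pafpigaakkezak

Rule 1 (intervocalic voicing): /k/ is a voiceless obstruent between vowels /i/ and /a/, so it voices to [g]. /t/ is a voiceless obstruent between vowels /e/ and /a/, so it voices to [d]. /pavpikaagketag/ → pavpigaagkedag.
Rule 2 (regressive voicing assimilation): /v/ precedes the voiceless obstruent /p/, so it devoices to [f] by assimilation. /g/ precedes the voiceless obstruent /k/, so it devoices to [k] by assimilation. /pavpigaagkedag/ → pafpigaakkedag.
Rule 3 (intervocalic spirantization): /d/ is a stop between vowels /e/ and /a/, so it spirantizes to the fricative [z]. /pafpigaakkedag/ → pafpigaakkezag.
Rule 4 (final devoicing): /g/ is a voiced stop in word-final position, so it devoices to [k]. /pafpigaakkezag/ → pafpigaakkezak.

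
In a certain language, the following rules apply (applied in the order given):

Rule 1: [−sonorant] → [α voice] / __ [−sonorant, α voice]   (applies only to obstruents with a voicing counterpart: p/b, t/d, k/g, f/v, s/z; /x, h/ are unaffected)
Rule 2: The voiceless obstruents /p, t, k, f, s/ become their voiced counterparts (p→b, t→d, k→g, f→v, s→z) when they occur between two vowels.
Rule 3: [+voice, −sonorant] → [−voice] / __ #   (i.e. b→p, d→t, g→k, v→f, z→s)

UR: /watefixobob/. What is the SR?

Rule 1 (regressive voicing assimilation): no segment meets the environment; /watefixobob/ is unchanged.
Rule 2 (intervocalic voicing): /t/ is a voiceless obstruent between vowels /a/ and /e/, so it voices to [d]. /f/ is a voiceless obstruent between vowels /e/ and /i/, so it voices to [v]. /watefixobob/ → wadevixobob.
Rule 3 (final devoicing): /b/ is a voiced obstruent in word-final position, so it devoices to [p]. /wadevixobob/ → wadevixobop.

wadevixobop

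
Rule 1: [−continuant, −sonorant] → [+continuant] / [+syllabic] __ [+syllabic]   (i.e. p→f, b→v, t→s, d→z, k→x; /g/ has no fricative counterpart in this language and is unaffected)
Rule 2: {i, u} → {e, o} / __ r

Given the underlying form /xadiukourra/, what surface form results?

Rule 1 (intervocalic spirantization): /d/ is a stop between vowels /a/ and /i/, so it spirantizes to the fricative [z]. /k/ is a stop between vowels /u/ and /o/, so it spirantizes to the fricative [x]. /xadiukourra/ → xaziuxourra.
Rule 2 (pre-rhotic lowering): /u/ is a high vowel immediately before /r/, so it lowers to [o]. /xaziuxourra/ → xaziuxoorra.

xaziuxoorra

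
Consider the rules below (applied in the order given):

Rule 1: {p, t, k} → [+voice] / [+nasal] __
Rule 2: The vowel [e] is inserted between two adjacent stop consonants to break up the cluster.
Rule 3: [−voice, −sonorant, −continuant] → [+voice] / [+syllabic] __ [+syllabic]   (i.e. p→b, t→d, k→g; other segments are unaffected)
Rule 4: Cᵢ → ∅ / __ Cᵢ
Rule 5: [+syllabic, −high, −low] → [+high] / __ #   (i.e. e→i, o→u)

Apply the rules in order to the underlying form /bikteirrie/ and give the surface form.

bigedeirii

Rule 1 (post-nasal voicing): no segment meets the environment; /bikteirrie/ is unchanged.
Rule 2 (stop-cluster e-epenthesis): /k/ and /t/ form a stop–stop cluster, so [e] is inserted between them. /bikteirrie/ → biketeirrie.
Rule 3 (intervocalic voicing): /k/ is a voiceless stop between vowels /i/ and /e/, so it voices to [g]. /t/ is a voiceless stop between vowels /e/ and /e/, so it voices to [d]. /biketeirrie/ → bigedeirrie.
Rule 4 (degemination): /rr/ is a geminate; the first /r/ deletes. /bigedeirrie/ → bigedeirie.
Rule 5 (final vowel raising): /e/ is a mid vowel in word-final position, so it raises to [i]. /bigedeirie/ → bigedeirii.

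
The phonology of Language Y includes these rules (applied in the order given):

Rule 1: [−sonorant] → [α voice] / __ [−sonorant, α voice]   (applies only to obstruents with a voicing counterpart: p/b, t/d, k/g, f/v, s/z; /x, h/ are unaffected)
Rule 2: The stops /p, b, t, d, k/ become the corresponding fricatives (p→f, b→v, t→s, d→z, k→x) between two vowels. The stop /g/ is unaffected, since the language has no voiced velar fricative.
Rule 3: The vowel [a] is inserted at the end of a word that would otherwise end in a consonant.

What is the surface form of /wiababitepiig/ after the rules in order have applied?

wiavavisefiiga

Rule 1 (regressive voicing assimilation): no segment meets the environment; /wiababitepiig/ is unchanged.
Rule 2 (intervocalic spirantization): /b/ is a stop between vowels /a/ and /a/, so it spirantizes to the fricative [v]. /b/ is a stop between vowels /a/ and /i/, so it spirantizes to the fricative [v]. /t/ is a stop between vowels /i/ and /e/, so it spirantizes to the fricative [s]. /p/ is a stop between vowels /e/ and /i/, so it spirantizes to the fricative [f]. /wiababitepiig/ → wiavavisefiig.
Rule 3 (final a-epenthesis): the form ends in the consonant /g/, so [a] is inserted word-finally. /wiavavisefiig/ → wiavavisefiiga.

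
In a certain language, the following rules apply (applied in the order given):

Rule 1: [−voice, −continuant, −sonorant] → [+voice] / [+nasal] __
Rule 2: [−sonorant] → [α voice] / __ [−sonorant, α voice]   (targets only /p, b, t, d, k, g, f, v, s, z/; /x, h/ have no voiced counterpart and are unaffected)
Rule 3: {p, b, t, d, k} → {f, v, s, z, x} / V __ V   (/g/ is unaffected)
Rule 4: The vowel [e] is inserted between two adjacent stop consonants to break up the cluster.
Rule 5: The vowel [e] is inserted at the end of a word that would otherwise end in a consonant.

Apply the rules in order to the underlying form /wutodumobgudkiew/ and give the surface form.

Rule 1 (post-nasal voicing): no segment meets the environment; /wutodumobgudkiew/ is unchanged.
Rule 2 (regressive voicing assimilation): /d/ precedes the voiceless obstruent /k/, so it devoices to [t] by assimilation. /wutodumobgudkiew/ → wutodumobgutkiew.
Rule 3 (intervocalic spirantization): /t/ is a stop between vowels /u/ and /o/, so it spirantizes to the fricative [s]. /d/ is a stop between vowels /o/ and /u/, so it spirantizes to the fricative [z]. /wutodumobgutkiew/ → wusozumobgutkiew.
Rule 4 (stop-cluster e-epenthesis): /b/ and /g/ form a stop–stop cluster, so [e] is inserted between them. /t/ and /k/ form a stop–stop cluster, so [e] is inserted between them. /wusozumobgutkiew/ → wusozumobegutekiew.
Rule 5 (final e-epenthesis): the form ends in the consonant /w/, so [e] is inserted word-finally. /wusozumobegutekiew/ → wusozumobegutekiewe.

wusozumobegutekiewe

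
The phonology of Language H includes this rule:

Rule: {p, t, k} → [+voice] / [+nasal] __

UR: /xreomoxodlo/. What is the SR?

No segment of /xreomoxodlo/ meets the structural description of the rule, so the form surfaces unchanged.

xreomoxodlo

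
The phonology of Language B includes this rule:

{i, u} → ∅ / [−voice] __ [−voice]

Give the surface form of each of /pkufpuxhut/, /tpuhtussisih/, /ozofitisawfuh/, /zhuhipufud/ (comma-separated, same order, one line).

/pkufpuxhut/: /u/ is a high vowel flanked by voiceless consonants /k/ and /f/, so it deletes. /u/ is a high vowel flanked by voiceless consonants /p/ and /x/, so it deletes. /u/ is a high vowel flanked by voiceless consonants /h/ and /t/, so it deletes. → [pkfpxht].
/tpuhtussisih/: /u/ is a high vowel flanked by voiceless consonants /p/ and /h/, so it deletes. /u/ is a high vowel flanked by voiceless consonants /t/ and /s/, so it deletes. /i/ is a high vowel flanked by voiceless consonants /s/ and /s/, so it deletes. /i/ is a high vowel flanked by voiceless consonants /s/ and /h/, so it deletes. → [tphtsssh].
/ozofitisawfuh/: /i/ is a high vowel flanked by voiceless consonants /f/ and /t/, so it deletes. /i/ is a high vowel flanked by voiceless consonants /t/ and /s/, so it deletes. /u/ is a high vowel flanked by voiceless consonants /f/ and /h/, so it deletes. → [ozoftsawfh].
/zhuhipufud/: /u/ is a high vowel flanked by voiceless consonants /h/ and /h/, so it deletes. /i/ is a high vowel flanked by voiceless consonants /h/ and /p/, so it deletes. /u/ is a high vowel flanked by voiceless consonants /p/ and /f/, so it deletes. → [zhhpfud].

pkfpxht, tphtsssh, ozoftsawfh, zhhpfud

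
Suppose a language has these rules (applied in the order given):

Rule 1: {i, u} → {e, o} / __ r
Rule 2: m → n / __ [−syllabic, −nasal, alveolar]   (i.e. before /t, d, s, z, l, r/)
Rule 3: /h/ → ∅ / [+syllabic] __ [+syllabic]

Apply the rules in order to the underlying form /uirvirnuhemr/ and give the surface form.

Rule 1 (pre-rhotic lowering): /i/ is a high vowel immediately before /r/, so it lowers to [e]. /i/ is a high vowel immediately before /r/, so it lowers to [e]. /uirvirnuhemr/ → uervernuhemr.
Rule 2 (nasal place assimilation): /m/ precedes the alveolar consonant /r/, so it assimilates in place to [n]. /uervernuhemr/ → uervernuhenr.
Rule 3 (intervocalic h-deletion): /h/ occurs between vowels /u/ and /e/, so it deletes. /uervernuhenr/ → uervernuenr.

uervernuenr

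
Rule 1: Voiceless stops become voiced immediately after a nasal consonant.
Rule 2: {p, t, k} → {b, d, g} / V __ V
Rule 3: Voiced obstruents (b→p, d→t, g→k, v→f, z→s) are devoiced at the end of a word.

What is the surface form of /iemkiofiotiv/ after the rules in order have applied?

Rule 1 (post-nasal voicing): /k/ is a voiceless stop immediately after the nasal /m/, so it voices to [g]. /iemkiofiotiv/ → iemgiofiotiv.
Rule 2 (intervocalic voicing): /t/ is a voiceless stop between vowels /o/ and /i/, so it voices to [d]. /iemgiofiotiv/ → iemgiofiodiv.
Rule 3 (final devoicing): /v/ is a voiced obstruent in word-final position, so it devoices to [f]. /iemgiofiodiv/ → iemgiofiodif.

iemgiofiodif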